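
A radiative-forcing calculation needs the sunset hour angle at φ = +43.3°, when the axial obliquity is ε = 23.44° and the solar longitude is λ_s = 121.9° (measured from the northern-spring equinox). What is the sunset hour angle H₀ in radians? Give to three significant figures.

Solar declination: sin δ = sin ε · sin λ_s = sin 23.44° × sin 121.9° = 0.33771, so δ = +19.737°.
cos H₀ = −tan φ · tan δ = −tan(+43.3°) × tan(+19.737°) = -0.3381, so H₀ = 1.9157 rad = 109.76°.

H₀ = 1.92 rad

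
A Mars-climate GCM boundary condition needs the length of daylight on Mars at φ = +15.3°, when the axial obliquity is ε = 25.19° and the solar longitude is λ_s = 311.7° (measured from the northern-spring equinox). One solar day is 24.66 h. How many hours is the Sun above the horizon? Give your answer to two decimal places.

Solar declination: sin δ = sin ε · sin λ_s = sin 25.19° × sin 311.7° = -0.31779, so δ = -18.529°.
cos H₀ = −tan φ · tan δ = −tan(+15.3°) × tan(-18.529°) = 0.0917, so H₀ = 1.4790 rad = 84.74°.
Daylight = 2H₀/(2π) × 24.66 h = (1.4790/π) × 24.66 = 11.61 h.

11.61 h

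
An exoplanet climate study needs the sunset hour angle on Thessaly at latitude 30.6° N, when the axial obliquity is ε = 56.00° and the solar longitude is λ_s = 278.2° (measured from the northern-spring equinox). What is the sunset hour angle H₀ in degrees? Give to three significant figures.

Solar declination: sin δ = sin ε · sin λ_s = sin 56.00° × sin 278.2° = -0.82056, so δ = -55.141°.
cos H₀ = −tan φ · tan δ = −tan(+30.6°) × tan(-55.141°) = 0.8490, so H₀ = 0.5566 rad = 31.89°.

H₀ = 31.9°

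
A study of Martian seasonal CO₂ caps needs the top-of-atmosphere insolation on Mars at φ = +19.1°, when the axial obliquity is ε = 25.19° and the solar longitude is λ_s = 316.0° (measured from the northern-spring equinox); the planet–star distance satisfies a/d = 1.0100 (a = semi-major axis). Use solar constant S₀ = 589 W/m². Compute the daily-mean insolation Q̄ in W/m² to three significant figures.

Q̄ ≈ 145 W/m²

Solar declination: sin δ = sin ε · sin λ_s = sin 25.19° × sin 316.0° = -0.29566, so δ = -17.197°.
cos H₀ = −tan(+19.1°) tan(-17.197°) = 0.1072, H₀ = 1.4634 rad.
Bracket: H₀ sin φ sin δ + cos φ cos δ sin H₀ = 1.4634×0.32722×-0.29566 + 0.94495×0.95529×0.99424 = -0.141578 + 0.897502 = 0.755924.
Inverse-square distance factor (a/d)² = 1.0100² = 1.020100.
Q̄ = (S₀/π) × 1.020100 × [bracket] = (589/π) × 1.020100 × 0.755924 = 144.6 W/m².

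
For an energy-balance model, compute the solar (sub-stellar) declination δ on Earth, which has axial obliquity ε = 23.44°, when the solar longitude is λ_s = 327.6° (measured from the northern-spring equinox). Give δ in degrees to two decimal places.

δ = -12.31°

sin δ = sin ε · sin λ_s = sin 23.44° × sin 327.6° = -0.213146.
δ = arcsin(-0.213146) = -12.31°.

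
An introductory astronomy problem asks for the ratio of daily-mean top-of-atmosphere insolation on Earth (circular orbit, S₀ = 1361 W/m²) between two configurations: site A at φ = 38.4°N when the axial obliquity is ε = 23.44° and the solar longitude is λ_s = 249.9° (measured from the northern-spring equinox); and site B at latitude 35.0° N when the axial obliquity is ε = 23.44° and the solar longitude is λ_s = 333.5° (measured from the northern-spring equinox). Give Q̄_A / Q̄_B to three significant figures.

Q̄_A / Q̄_B ≈ 0.613

— Configuration A (φ=+38.4°):
Solar declination: sin δ = sin ε · sin λ_s = sin 23.44° × sin 249.9° = -0.37356, so δ = -21.935°.
cos H₀ = −tan(+38.4°) tan(-21.935°) = 0.3192, H₀ = 1.2459 rad.
Bracket: H₀ sin φ sin δ + cos φ cos δ sin H₀ = 1.2459×0.62115×-0.37356 + 0.78369×0.92761×0.94769 = -0.289095 + 0.688931 = 0.399836.
Q̄ = (S₀/π) × [bracket] = (1361/π) × 0.399836 = 173.22 W/m².
— Configuration B (φ=+35.0°):
Solar declination: sin δ = sin ε · sin λ_s = sin 23.44° × sin 333.5° = -0.17749, so δ = -10.224°.
cos H₀ = −tan(+35.0°) tan(-10.224°) = 0.1263, H₀ = 1.4442 rad.
Bracket: H₀ sin φ sin δ + cos φ cos δ sin H₀ = 1.4442×0.57358×-0.17749 + 0.81915×0.98412×0.99199 = -0.147026 + 0.799685 = 0.652659.
Q̄ = (S₀/π) × [bracket] = (1361/π) × 0.652659 = 282.74 W/m².
Ratio Q̄_A / Q̄_B = 173.22 / 282.74 = 0.6126.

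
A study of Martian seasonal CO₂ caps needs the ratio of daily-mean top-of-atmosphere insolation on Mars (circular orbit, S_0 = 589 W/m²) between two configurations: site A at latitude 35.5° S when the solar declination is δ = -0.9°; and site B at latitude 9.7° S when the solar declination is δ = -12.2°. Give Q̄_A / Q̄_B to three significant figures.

— Configuration A (ϕ=-35.5°):
cos h₀ = −tan(-35.5°) tan(-0.900°) = -0.0112, h₀ = 1.5820 rad.
Bracket: h₀ sin ϕ sin δ + cos ϕ cos δ sin h₀ = 1.5820×-0.58070×-0.01571 + 0.81412×0.99988×0.99994 = 0.014432 + 0.813973 = 0.828405.
Q̄ = (S_0/π) × [bracket] = (589/π) × 0.828405 = 155.31 W/m².
— Configuration B (ϕ=-9.7°):
cos h₀ = −tan(-9.7°) tan(-12.200°) = -0.0370, h₀ = 1.6078 rad.
Bracket: h₀ sin ϕ sin δ + cos ϕ cos δ sin h₀ = 1.6078×-0.16849×-0.21132 + 0.98570×0.97742×0.99932 = 0.057246 + 0.962788 = 1.020034.
Q̄ = (S_0/π) × [bracket] = (589/π) × 1.020034 = 191.24 W/m².
Ratio Q̄_A / Q̄_B = 155.31 / 191.24 = 0.8121.

Q̄_A / Q̄_B ≈ 0.812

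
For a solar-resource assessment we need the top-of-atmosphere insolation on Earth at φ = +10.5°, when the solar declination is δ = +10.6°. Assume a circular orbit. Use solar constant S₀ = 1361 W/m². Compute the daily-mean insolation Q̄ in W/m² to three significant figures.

Q̄ ≈ 442 W/m²

cos H₀ = −tan(+10.5°) tan(+10.600°) = -0.0347, H₀ = 1.6055 rad.
Bracket: H₀ sin φ sin δ + cos φ cos δ sin H₀ = 1.6055×0.18224×0.18395 + 0.98325×0.98294×0.99940 = 0.053821 + 0.965896 = 1.019717.
Q̄ = (S₀/π) × [bracket] = (1361/π) × 1.019717 = 441.8 W/m².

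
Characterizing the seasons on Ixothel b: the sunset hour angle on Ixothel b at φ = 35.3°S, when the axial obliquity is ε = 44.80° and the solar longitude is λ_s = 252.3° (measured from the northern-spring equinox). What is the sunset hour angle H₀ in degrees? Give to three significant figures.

H₀ = 130°

Solar declination: sin δ = sin ε · sin λ_s = sin 44.80° × sin 252.3° = -0.67128, so δ = -42.166°.
cos H₀ = −tan φ · tan δ = −tan(-35.3°) × tan(-42.166°) = -0.6412, so H₀ = 2.2669 rad = 129.88°.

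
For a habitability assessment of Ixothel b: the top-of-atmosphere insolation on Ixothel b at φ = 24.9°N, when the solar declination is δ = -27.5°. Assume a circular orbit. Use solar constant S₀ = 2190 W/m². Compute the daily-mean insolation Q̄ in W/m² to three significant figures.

cos H₀ = −tan(+24.9°) tan(-27.500°) = 0.2416, H₀ = 1.3267 rad.
Bracket: H₀ sin φ sin δ + cos φ cos δ sin H₀ = 1.3267×0.42104×-0.46175 + 0.90704×0.88701×0.97037 = -0.257931 + 0.780715 = 0.522784.
Q̄ = (S₀/π) × [bracket] = (2190/π) × 0.522784 = 364.4 W/m².

Q̄ ≈ 364 W/m²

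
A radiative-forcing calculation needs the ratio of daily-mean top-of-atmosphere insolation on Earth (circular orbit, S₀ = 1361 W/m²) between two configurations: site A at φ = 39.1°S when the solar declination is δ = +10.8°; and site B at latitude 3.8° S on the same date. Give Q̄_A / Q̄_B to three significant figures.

— Configuration A (φ=-39.1°):
cos H₀ = −tan(-39.1°) tan(+10.800°) = 0.1550, H₀ = 1.4151 rad.
Bracket: H₀ sin φ sin δ + cos φ cos δ sin H₀ = 1.4151×-0.63068×0.18738 + 0.77605×0.98229×0.98791 = -0.167232 + 0.753090 = 0.585858.
Q̄ = (S₀/π) × [bracket] = (1361/π) × 0.585858 = 253.81 W/m².
— Configuration B (φ=-3.8°):
cos H₀ = −tan(-3.8°) tan(+10.800°) = 0.0127, H₀ = 1.5581 rad.
Bracket: H₀ sin φ sin δ + cos φ cos δ sin H₀ = 1.5581×-0.06627×0.18738 + 0.99780×0.98229×0.99992 = -0.019348 + 0.980051 = 0.960703.
Q̄ = (S₀/π) × [bracket] = (1361/π) × 0.960703 = 416.20 W/m².
Ratio Q̄_A / Q̄_B = 253.81 / 416.20 = 0.6098.

Q̄_A / Q̄_B ≈ 0.610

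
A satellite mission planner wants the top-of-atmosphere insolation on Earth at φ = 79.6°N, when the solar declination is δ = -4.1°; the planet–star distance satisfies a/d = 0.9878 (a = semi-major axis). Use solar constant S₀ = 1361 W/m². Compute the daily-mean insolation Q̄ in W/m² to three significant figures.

Q̄ ≈ 35.3 W/m²

cos H₀ = −tan(+79.6°) tan(-4.100°) = 0.3906, H₀ = 1.1696 rad.
Bracket: H₀ sin φ sin δ + cos φ cos δ sin H₀ = 1.1696×0.98357×-0.07150 + 0.18052×0.99744×0.92058 = -0.082252 + 0.165758 = 0.083506.
Inverse-square distance factor (a/d)² = 0.9878² = 0.975749.
Q̄ = (S₀/π) × 0.975749 × [bracket] = (1361/π) × 0.975749 × 0.083506 = 35.30 W/m².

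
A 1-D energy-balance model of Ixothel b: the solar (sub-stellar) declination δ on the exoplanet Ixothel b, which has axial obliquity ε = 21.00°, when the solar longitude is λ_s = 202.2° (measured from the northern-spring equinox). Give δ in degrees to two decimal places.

δ = -7.78°

sin δ = sin ε · sin λ_s = sin 21.00° × sin 202.2° = -0.135406.
δ = arcsin(-0.135406) = -7.78°.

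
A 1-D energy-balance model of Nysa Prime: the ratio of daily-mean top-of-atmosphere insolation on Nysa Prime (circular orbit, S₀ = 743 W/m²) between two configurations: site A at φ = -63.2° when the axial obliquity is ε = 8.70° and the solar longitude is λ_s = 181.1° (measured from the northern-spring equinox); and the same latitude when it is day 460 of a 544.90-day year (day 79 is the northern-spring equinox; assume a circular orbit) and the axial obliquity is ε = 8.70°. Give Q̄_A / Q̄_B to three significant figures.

Q̄_A / Q̄_B ≈ 0.683

— Configuration A (φ=-63.2°):
Solar declination: sin δ = sin ε · sin λ_s = sin 8.70° × sin 181.1° = -0.00290, so δ = -0.166°.
cos H₀ = −tan(-63.2°) tan(-0.166°) = -0.0057, H₀ = 1.5765 rad.
Bracket: H₀ sin φ sin δ + cos φ cos δ sin H₀ = 1.5765×-0.89259×-0.00290 + 0.45088×1.00000×0.99998 = 0.004081 + 0.450871 = 0.454952.
Q̄ = (S₀/π) × [bracket] = (743/π) × 0.454952 = 107.60 W/m².
— Configuration B (φ=-63.2°):
Solar longitude: λ_s = 360° × (460 − 79)/544.90 = 251.716°.
sin δ = sin 8.70° × sin 251.716° = -0.14362, so δ = -8.258°.
cos H₀ = −tan(-63.2°) tan(-8.258°) = -0.2873, H₀ = 1.8622 rad.
Bracket: H₀ sin φ sin δ + cos φ cos δ sin H₀ = 1.8622×-0.89259×-0.14362 + 0.45088×0.98963×0.95784 = 0.238722 + 0.427392 = 0.666114.
Q̄ = (S₀/π) × [bracket] = (743/π) × 0.666114 = 157.54 W/m².
Ratio Q̄_A / Q̄_B = 107.60 / 157.54 = 0.6830.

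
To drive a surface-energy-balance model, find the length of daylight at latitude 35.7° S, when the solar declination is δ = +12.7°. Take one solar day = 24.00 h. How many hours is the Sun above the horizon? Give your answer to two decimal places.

10.76 h

cos H₀ = −tan φ · tan δ = −tan(-35.7°) × tan(+12.700°) = 0.1619, so H₀ = 1.4081 rad = 80.68°.
Daylight = 2H₀/(2π) × 24.00 h = (1.4081/π) × 24.00 = 10.76 h.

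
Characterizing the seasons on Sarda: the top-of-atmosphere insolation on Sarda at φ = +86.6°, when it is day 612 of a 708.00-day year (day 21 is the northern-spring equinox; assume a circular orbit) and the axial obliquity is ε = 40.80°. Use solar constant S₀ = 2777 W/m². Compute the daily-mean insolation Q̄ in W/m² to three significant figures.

Solar longitude: λ_s = 360° × (612 − 21)/708.00 = 300.508°.
sin δ = sin 40.80° × sin 300.508° = -0.56296, so δ = -34.261°.
cos H₀ = −tan(+86.6°) tan(-34.261°) = 11.4650 ≥ 1 ⇒ polar night, H₀ = 0 and Q̄ = 0.

Q̄ ≈ 0.00 W/m²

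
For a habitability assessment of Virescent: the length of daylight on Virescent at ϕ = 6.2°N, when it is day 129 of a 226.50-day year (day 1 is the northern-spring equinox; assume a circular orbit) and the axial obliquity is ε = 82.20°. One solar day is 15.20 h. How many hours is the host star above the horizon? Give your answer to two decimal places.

Solar longitude: L_s = 360° × (129 − 1)/226.50 = 203.444°.
sin δ = sin 82.20° × sin 203.444° = -0.39417, so δ = -23.214°.
cos h₀ = −tan ϕ · tan δ = −tan(+6.2°) × tan(-23.214°) = 0.0466, so h₀ = 1.5242 rad = 87.33°.
Daylight = 2h₀/(2π) × 15.20 h = (1.5242/π) × 15.20 = 7.37 h.

7.37 h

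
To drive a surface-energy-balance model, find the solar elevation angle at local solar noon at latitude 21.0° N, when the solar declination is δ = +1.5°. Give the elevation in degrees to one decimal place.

At local noon the hour angle is zero, so the zenith angle equals |ϕ − δ| = |+21.0° − (+1.500°)| = 19.500°.
Elevation = 90° − 19.500° = 70.5°.

70.5°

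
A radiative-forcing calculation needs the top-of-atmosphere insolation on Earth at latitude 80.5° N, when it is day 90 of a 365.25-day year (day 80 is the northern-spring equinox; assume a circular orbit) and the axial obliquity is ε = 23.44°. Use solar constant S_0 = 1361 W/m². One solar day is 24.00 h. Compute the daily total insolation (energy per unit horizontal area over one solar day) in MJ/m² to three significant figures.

Solar longitude: L_s = 360° × (90 − 80)/365.25 = 9.856°.
sin δ = sin 23.44° × sin 9.856° = 0.06809, so δ = +3.904°.
cos h₀ = −tan(+80.5°) tan(+3.904°) = -0.4078, h₀ = 1.9909 rad.
Bracket: h₀ sin ϕ sin δ + cos ϕ cos δ sin h₀ = 1.9909×0.98629×0.06809 + 0.16505×0.99768×0.91305 = 0.133702 + 0.150349 = 0.284051.
Q̄ = (S_0/π) × [bracket] = (1361/π) × 0.284051 = 123.06 W/m².
Daily total = Q̄ × 24.00 h × 3600 s/h = 123.06 × 24.00 × 3600 / 10⁶ = 10.63 MJ/m².

10.6 MJ/m²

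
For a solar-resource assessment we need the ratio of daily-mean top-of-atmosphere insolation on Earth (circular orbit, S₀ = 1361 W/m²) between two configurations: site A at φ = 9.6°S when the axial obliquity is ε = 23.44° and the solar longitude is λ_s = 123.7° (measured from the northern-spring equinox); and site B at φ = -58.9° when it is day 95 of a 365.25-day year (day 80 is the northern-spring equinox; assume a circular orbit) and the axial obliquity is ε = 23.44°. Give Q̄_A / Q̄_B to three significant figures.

Q̄_A / Q̄_B ≈ 2.20

— Configuration A (φ=-9.6°):
Solar declination: sin δ = sin ε · sin λ_s = sin 23.44° × sin 123.7° = 0.33094, so δ = +19.326°.
cos H₀ = −tan(-9.6°) tan(+19.326°) = 0.0593, H₀ = 1.5114 rad.
Bracket: H₀ sin φ sin δ + cos φ cos δ sin H₀ = 1.5114×-0.16677×0.33094 + 0.98600×0.94365×0.99824 = -0.083415 + 0.928801 = 0.845386.
Q̄ = (S₀/π) × [bracket] = (1361/π) × 0.845386 = 366.24 W/m².
— Configuration B (φ=-58.9°):
Solar longitude: λ_s = 360° × (95 − 80)/365.25 = 14.784°.
sin δ = sin 23.44° × sin 14.784° = 0.10151, so δ = +5.826°.
cos H₀ = −tan(-58.9°) tan(+5.826°) = 0.1691, H₀ = 1.4008 rad.
Bracket: H₀ sin φ sin δ + cos φ cos δ sin H₀ = 1.4008×-0.85627×0.10151 + 0.51653×0.99483×0.98559 = -0.121757 + 0.506455 = 0.384698.
Q̄ = (S₀/π) × [bracket] = (1361/π) × 0.384698 = 166.66 W/m².
Ratio Q̄_A / Q̄_B = 366.24 / 166.66 = 2.198.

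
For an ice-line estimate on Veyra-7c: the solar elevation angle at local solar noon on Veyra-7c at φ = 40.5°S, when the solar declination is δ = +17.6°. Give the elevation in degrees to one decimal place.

At local noon the hour angle is zero, so the zenith angle equals |φ − δ| = |-40.5° − (+17.600°)| = 58.100°.
Elevation = 90° − 58.100° = 31.9°.

31.9°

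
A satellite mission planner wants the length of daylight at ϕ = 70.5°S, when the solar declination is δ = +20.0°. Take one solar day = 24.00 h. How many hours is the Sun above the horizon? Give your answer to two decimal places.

cos h₀ = −tan ϕ · tan δ = 1.0278 ≥ 1, so the Sun never rises (polar night) and h₀ = 0.
Daylight = 2h₀/(2π) × 24.00 h = (0.0000/π) × 24.00 = 0.00 h.

0.00 h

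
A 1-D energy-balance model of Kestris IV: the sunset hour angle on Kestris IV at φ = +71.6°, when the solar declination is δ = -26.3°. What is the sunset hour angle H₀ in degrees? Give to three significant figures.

H₀ = 0.00°

cos H₀ = −tan φ · tan δ = 1.4857 ≥ 1, so the host star never rises (polar night) and H₀ = 0.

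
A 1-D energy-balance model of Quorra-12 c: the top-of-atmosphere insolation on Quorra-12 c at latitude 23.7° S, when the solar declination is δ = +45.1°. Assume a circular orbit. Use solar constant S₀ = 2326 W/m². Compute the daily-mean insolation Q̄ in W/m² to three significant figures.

Q̄ ≈ 195 W/m²

cos H₀ = −tan(-23.7°) tan(+45.100°) = 0.4405, H₀ = 1.1146 rad.
Bracket: H₀ sin φ sin δ + cos φ cos δ sin H₀ = 1.1146×-0.40195×0.70834 + 0.91566×0.70587×0.89775 = -0.317346 + 0.580249 = 0.262903.
Q̄ = (S₀/π) × [bracket] = (2326/π) × 0.262903 = 194.7 W/m².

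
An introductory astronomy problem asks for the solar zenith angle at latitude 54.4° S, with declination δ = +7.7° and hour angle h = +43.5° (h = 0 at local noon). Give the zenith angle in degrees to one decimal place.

θ_z = 72.0°

cos θ_z = sin φ sin δ + cos φ cos δ cos h = -0.108944 + 0.418450 = 0.309506.
θ_z = arccos(0.309506) = 72.0°.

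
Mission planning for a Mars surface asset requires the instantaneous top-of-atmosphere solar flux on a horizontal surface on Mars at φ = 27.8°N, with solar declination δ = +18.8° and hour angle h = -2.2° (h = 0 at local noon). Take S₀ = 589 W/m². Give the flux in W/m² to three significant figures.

cos θ_z = sin φ sin δ + cos φ cos δ cos h = 0.150300 + 0.836771 = 0.987071.
Flux = S₀ · cos θ_z = 589 × 0.987071 = 581.4 W/m².

581 W/m²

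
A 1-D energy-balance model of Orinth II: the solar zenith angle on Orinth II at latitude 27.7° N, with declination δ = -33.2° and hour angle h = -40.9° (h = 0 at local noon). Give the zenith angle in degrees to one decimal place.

cos θ_z = sin φ sin δ + cos φ cos δ cos h = -0.254530 + 0.559986 = 0.305456.
θ_z = arccos(0.305456) = 72.2°.

θ_z = 72.2°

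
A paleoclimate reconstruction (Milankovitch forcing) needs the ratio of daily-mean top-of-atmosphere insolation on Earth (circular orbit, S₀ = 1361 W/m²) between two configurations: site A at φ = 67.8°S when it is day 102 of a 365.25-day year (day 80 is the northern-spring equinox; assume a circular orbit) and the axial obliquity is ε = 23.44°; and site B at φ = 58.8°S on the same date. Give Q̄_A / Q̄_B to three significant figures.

— Configuration A (φ=-67.8°):
Solar longitude: λ_s = 360° × (102 − 80)/365.25 = 21.684°.
sin δ = sin 23.44° × sin 21.684° = 0.14698, so δ = +8.452°.
cos H₀ = −tan(-67.8°) tan(+8.452°) = 0.3641, H₀ = 1.1981 rad.
Bracket: H₀ sin φ sin δ + cos φ cos δ sin H₀ = 1.1981×-0.92587×0.14698 + 0.37784×0.98914×0.93136 = -0.163043 + 0.348083 = 0.185040.
Q̄ = (S₀/π) × [bracket] = (1361/π) × 0.185040 = 80.163 W/m².
— Configuration B (φ=-58.8°):
cos H₀ = −tan(-58.8°) tan(+8.452°) = 0.2454, H₀ = 1.3229 rad.
Bracket: H₀ sin φ sin δ + cos φ cos δ sin H₀ = 1.3229×-0.85536×0.14698 + 0.51803×0.98914×0.96943 = -0.166316 + 0.496740 = 0.330424.
Q̄ = (S₀/π) × [bracket] = (1361/π) × 0.330424 = 143.15 W/m².
Ratio Q̄_A / Q̄_B = 80.163 / 143.15 = 0.5600.

Q̄_A / Q̄_B ≈ 0.560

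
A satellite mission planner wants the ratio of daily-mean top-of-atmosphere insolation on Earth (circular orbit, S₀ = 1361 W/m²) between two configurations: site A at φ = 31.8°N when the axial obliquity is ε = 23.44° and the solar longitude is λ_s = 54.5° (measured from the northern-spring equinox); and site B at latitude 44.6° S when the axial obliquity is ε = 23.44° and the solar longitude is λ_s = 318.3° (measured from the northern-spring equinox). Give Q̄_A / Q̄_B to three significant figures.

— Configuration A (φ=+31.8°):
Solar declination: sin δ = sin ε · sin λ_s = sin 23.44° × sin 54.5° = 0.32385, so δ = +18.896°.
cos H₀ = −tan(+31.8°) tan(+18.896°) = -0.2122, H₀ = 1.7847 rad.
Bracket: H₀ sin φ sin δ + cos φ cos δ sin H₀ = 1.7847×0.52696×0.32385 + 0.84989×0.94611×0.97722 = 0.304570 + 0.785772 = 1.090342.
Q̄ = (S₀/π) × [bracket] = (1361/π) × 1.090342 = 472.36 W/m².
— Configuration B (φ=-44.6°):
Solar declination: sin δ = sin ε · sin λ_s = sin 23.44° × sin 318.3° = -0.26462, so δ = -15.344°.
cos H₀ = −tan(-44.6°) tan(-15.344°) = -0.2706, H₀ = 1.8448 rad.
Bracket: H₀ sin φ sin δ + cos φ cos δ sin H₀ = 1.8448×-0.70215×-0.26462 + 0.71203×0.96435×0.96269 = 0.342769 + 0.661027 = 1.003796.
Q̄ = (S₀/π) × [bracket] = (1361/π) × 1.003796 = 434.86 W/m².
Ratio Q̄_A / Q̄_B = 472.36 / 434.86 = 1.086.

Q̄_A / Q̄_B ≈ 1.09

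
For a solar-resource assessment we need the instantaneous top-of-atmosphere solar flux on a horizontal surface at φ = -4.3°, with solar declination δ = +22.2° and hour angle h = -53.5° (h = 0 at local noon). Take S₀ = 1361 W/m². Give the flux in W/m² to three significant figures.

709 W/m²

cos θ_z = sin φ sin δ + cos φ cos δ cos h = -0.028330 + 0.549179 = 0.520849.
Flux = S₀ · cos θ_z = 1361 × 0.520849 = 708.9 W/m².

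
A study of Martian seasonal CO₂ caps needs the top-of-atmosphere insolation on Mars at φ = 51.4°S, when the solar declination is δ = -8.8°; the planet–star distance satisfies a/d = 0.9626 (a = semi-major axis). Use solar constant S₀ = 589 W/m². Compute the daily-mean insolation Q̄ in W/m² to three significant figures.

cos H₀ = −tan(-51.4°) tan(-8.800°) = -0.1939, H₀ = 1.7660 rad.
Bracket: H₀ sin φ sin δ + cos φ cos δ sin H₀ = 1.7660×-0.78152×-0.15299 + 0.62388×0.98823×0.98102 = 0.211151 + 0.604835 = 0.815986.
Inverse-square distance factor (a/d)² = 0.9626² = 0.926599.
Q̄ = (S₀/π) × 0.926599 × [bracket] = (589/π) × 0.926599 × 0.815986 = 141.8 W/m².

Q̄ ≈ 142 W/m²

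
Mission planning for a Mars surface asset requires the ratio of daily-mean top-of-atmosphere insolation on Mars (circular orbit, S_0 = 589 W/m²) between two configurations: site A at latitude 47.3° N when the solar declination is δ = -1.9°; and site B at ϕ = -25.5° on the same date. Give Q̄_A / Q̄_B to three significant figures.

— Configuration A (ϕ=+47.3°):
cos h₀ = −tan(+47.3°) tan(-1.900°) = 0.0359, h₀ = 1.5348 rad.
Bracket: h₀ sin ϕ sin δ + cos ϕ cos δ sin h₀ = 1.5348×0.73491×-0.03316 + 0.67816×0.99945×0.99935 = -0.037402 + 0.677346 = 0.639944.
Q̄ = (S_0/π) × [bracket] = (589/π) × 0.639944 = 119.98 W/m².
— Configuration B (ϕ=-25.5°):
cos h₀ = −tan(-25.5°) tan(-1.900°) = -0.0158, h₀ = 1.5866 rad.
Bracket: h₀ sin ϕ sin δ + cos ϕ cos δ sin h₀ = 1.5866×-0.43051×-0.03316 + 0.90259×0.99945×0.99987 = 0.022650 + 0.901976 = 0.924626.
Q̄ = (S_0/π) × [bracket] = (589/π) × 0.924626 = 173.35 W/m².
Ratio Q̄_A / Q̄_B = 119.98 / 173.35 = 0.6921.

Q̄_A / Q̄_B ≈ 0.692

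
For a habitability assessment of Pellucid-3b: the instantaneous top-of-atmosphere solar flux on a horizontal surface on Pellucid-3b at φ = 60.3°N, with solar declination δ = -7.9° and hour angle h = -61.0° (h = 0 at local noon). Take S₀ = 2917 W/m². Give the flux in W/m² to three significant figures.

cos θ_z = sin φ sin δ + cos φ cos δ cos h = -0.119389 + 0.237923 = 0.118534.
Flux = S₀ · cos θ_z = 2917 × 0.118534 = 345.8 W/m².

346 W/m²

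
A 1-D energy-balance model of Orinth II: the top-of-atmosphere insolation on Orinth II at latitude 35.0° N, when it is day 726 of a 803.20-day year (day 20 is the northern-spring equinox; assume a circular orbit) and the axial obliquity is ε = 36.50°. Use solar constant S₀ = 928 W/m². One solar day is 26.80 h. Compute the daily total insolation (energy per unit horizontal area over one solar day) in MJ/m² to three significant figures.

11.8 MJ/m²

Solar longitude: λ_s = 360° × (726 − 20)/803.20 = 316.434°.
sin δ = sin 36.50° × sin 316.434° = -0.40994, so δ = -24.201°.
cos H₀ = −tan(+35.0°) tan(-24.201°) = 0.3147, H₀ = 1.2507 rad.
Bracket: H₀ sin φ sin δ + cos φ cos δ sin H₀ = 1.2507×0.57358×-0.40994 + 0.81915×0.91211×0.94919 = -0.294081 + 0.709192 = 0.415111.
Q̄ = (S₀/π) × [bracket] = (928/π) × 0.415111 = 122.62 W/m².
Daily total = Q̄ × 26.80 h × 3600 s/h = 122.62 × 26.80 × 3600 / 10⁶ = 11.83 MJ/m².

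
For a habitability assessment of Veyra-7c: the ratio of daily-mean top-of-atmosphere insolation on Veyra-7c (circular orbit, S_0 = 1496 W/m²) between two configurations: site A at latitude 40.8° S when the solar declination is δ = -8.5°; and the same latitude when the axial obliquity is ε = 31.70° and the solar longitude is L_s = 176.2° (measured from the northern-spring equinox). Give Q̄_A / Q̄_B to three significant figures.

— Configuration A (ϕ=-40.8°):
cos h₀ = −tan(-40.8°) tan(-8.500°) = -0.1290, h₀ = 1.7002 rad.
Bracket: h₀ sin ϕ sin δ + cos ϕ cos δ sin h₀ = 1.7002×-0.65342×-0.14781 + 0.75700×0.98902×0.99164 = 0.164209 + 0.742429 = 0.906638.
Q̄ = (S_0/π) × [bracket] = (1496/π) × 0.906638 = 431.73 W/m².
— Configuration B (ϕ=-40.8°):
Solar declination: sin δ = sin ε · sin L_s = sin 31.70° × sin 176.2° = 0.03483, so δ = +1.996°.
cos h₀ = −tan(-40.8°) tan(+1.996°) = 0.0301, h₀ = 1.5407 rad.
Bracket: h₀ sin ϕ sin δ + cos ϕ cos δ sin h₀ = 1.5407×-0.65342×0.03483 + 0.75700×0.99939×0.99955 = -0.035064 + 0.756198 = 0.721134.
Q̄ = (S_0/π) × [bracket] = (1496/π) × 0.721134 = 343.40 W/m².
Ratio Q̄_A / Q̄_B = 431.73 / 343.40 = 1.257.

Q̄_A / Q̄_B ≈ 1.26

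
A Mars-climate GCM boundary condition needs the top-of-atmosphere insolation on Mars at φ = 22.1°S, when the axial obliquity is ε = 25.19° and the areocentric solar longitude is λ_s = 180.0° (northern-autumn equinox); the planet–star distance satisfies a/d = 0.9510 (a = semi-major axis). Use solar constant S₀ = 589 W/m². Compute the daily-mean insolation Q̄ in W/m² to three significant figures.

Q̄ ≈ 157 W/m²

sin δ = sin 25.19° × sin 180.0° = 0.00000, so δ = +0.000°.
cos H₀ = −tan(-22.1°) tan(+0.000°) = 0.0000, H₀ = 1.5708 rad.
Bracket: H₀ sin φ sin δ + cos φ cos δ sin H₀ = 1.5708×-0.37622×0.00000 + 0.92653×1.00000×1.00000 = -0.000000 + 0.926530 = 0.926530.
Inverse-square distance factor (a/d)² = 0.9510² = 0.904401.
Q̄ = (S₀/π) × 0.904401 × [bracket] = (589/π) × 0.904401 × 0.926530 = 157.1 W/m².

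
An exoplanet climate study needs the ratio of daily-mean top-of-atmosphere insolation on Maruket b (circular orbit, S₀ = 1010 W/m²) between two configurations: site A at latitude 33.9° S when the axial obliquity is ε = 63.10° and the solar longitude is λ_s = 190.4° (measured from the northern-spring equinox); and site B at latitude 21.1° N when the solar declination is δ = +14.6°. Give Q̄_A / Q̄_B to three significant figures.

Q̄_A / Q̄_B ≈ 0.919

— Configuration A (φ=-33.9°):
Solar declination: sin δ = sin ε · sin λ_s = sin 63.10° × sin 190.4° = -0.16099, so δ = -9.264°.
cos H₀ = −tan(-33.9°) tan(-9.264°) = -0.1096, H₀ = 1.6806 rad.
Bracket: H₀ sin φ sin δ + cos φ cos δ sin H₀ = 1.6806×-0.55775×-0.16099 + 0.83001×0.98696×0.99397 = 0.150905 + 0.814247 = 0.965152.
Q̄ = (S₀/π) × [bracket] = (1010/π) × 0.965152 = 310.29 W/m².
— Configuration B (φ=+21.1°):
cos H₀ = −tan(+21.1°) tan(+14.600°) = -0.1005, H₀ = 1.6715 rad.
Bracket: H₀ sin φ sin δ + cos φ cos δ sin H₀ = 1.6715×0.36000×0.25207 + 0.93295×0.96771×0.99494 = 0.151681 + 0.898257 = 1.049938.
Q̄ = (S₀/π) × [bracket] = (1010/π) × 1.049938 = 337.55 W/m².
Ratio Q̄_A / Q̄_B = 310.29 / 337.55 = 0.9192.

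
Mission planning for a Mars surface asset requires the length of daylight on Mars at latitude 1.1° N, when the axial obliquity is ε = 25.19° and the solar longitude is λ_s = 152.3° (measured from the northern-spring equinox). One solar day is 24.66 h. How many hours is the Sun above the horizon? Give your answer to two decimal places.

12.36 h

Solar declination: sin δ = sin ε · sin λ_s = sin 25.19° × sin 152.3° = 0.19785, so δ = +11.411°.
cos H₀ = −tan φ · tan δ = −tan(+1.1°) × tan(+11.411°) = -0.0039, so H₀ = 1.5747 rad = 90.22°.
Daylight = 2H₀/(2π) × 24.66 h = (1.5747/π) × 24.66 = 12.36 h.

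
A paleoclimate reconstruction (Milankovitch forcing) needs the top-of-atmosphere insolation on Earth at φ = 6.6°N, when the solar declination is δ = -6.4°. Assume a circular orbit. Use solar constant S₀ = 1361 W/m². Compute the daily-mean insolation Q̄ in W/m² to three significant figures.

cos H₀ = −tan(+6.6°) tan(-6.400°) = 0.0130, H₀ = 1.5578 rad.
Bracket: H₀ sin φ sin δ + cos φ cos δ sin H₀ = 1.5578×0.11494×-0.11147 + 0.99337×0.99377×0.99992 = -0.019959 + 0.987102 = 0.967143.
Q̄ = (S₀/π) × [bracket] = (1361/π) × 0.967143 = 419.0 W/m².

Q̄ ≈ 419 W/m²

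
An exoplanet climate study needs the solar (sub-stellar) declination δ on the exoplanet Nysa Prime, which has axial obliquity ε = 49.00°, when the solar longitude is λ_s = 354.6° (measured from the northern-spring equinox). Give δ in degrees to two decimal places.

δ = -4.07°

sin δ = sin ε · sin λ_s = sin 49.00° × sin 354.6° = -0.071024.
δ = arcsin(-0.071024) = -4.07°.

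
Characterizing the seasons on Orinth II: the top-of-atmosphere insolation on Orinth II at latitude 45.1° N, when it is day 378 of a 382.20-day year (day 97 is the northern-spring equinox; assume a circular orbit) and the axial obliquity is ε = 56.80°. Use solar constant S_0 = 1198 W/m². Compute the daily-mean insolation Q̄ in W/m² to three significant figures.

Q̄ ≈ 0.00 W/m²

Solar longitude: L_s = 360° × (378 − 97)/382.20 = 264.678°.
sin δ = sin 56.80° × sin 264.678° = -0.83316, so δ = -56.424°.
cos h₀ = −tan(+45.1°) tan(-56.424°) = 1.5118 ≥ 1 ⇒ polar night, h₀ = 0 and Q̄ = 0.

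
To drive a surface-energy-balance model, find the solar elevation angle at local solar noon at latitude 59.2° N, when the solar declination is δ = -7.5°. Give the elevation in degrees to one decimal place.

23.3°

At local noon the hour angle is zero, so the zenith angle equals |φ − δ| = |+59.2° − (-7.500°)| = 66.700°.
Elevation = 90° − 66.700° = 23.3°.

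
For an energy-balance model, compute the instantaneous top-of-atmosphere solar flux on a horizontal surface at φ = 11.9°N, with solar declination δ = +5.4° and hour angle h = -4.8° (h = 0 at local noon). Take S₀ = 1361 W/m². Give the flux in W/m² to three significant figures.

cos θ_z = sin φ sin δ + cos φ cos δ cos h = 0.019406 + 0.970750 = 0.990156.
Flux = S₀ · cos θ_z = 1361 × 0.990156 = 1348 W/m².

1.35e+03 W/m²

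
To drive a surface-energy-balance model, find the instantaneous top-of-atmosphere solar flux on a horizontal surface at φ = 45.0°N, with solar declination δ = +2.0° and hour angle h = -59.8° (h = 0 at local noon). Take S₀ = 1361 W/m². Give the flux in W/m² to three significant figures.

517 W/m²

cos θ_z = sin φ sin δ + cos φ cos δ cos h = 0.024678 + 0.355472 = 0.380150.
Flux = S₀ · cos θ_z = 1361 × 0.380150 = 517.4 W/m².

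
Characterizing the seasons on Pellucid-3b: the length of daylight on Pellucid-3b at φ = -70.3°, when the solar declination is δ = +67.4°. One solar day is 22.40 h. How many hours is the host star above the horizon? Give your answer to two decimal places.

0.00 h

cos H₀ = −tan φ · tan δ = 6.7095 ≥ 1, so the host star never rises (polar night) and H₀ = 0.
Daylight = 2H₀/(2π) × 22.40 h = (0.0000/π) × 22.40 = 0.00 h.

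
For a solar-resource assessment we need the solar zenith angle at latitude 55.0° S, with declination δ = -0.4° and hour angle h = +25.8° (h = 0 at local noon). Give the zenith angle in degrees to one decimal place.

cos θ_z = sin ϕ sin δ + cos ϕ cos δ cos h = 0.005719 + 0.516389 = 0.522108.
θ_z = arccos(0.522108) = 58.5°.

θ_z = 58.5°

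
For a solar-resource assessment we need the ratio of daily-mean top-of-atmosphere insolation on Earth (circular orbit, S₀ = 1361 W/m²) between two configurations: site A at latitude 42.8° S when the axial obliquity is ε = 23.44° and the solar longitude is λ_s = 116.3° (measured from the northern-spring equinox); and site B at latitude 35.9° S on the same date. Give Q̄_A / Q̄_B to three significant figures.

— Configuration A (φ=-42.8°):
Solar declination: sin δ = sin ε · sin λ_s = sin 23.44° × sin 116.3° = 0.35661, so δ = +20.892°.
cos H₀ = −tan(-42.8°) tan(+20.892°) = 0.3535, H₀ = 1.2095 rad.
Bracket: H₀ sin φ sin δ + cos φ cos δ sin H₀ = 1.2095×-0.67944×0.35661 + 0.73373×0.93425×0.93545 = -0.293056 + 0.641239 = 0.348183.
Q̄ = (S₀/π) × [bracket] = (1361/π) × 0.348183 = 150.84 W/m².
— Configuration B (φ=-35.9°):
cos H₀ = −tan(-35.9°) tan(+20.892°) = 0.2763, H₀ = 1.2908 rad.
Bracket: H₀ sin φ sin δ + cos φ cos δ sin H₀ = 1.2908×-0.58637×0.35661 + 0.81004×0.93425×0.96107 = -0.269913 + 0.727318 = 0.457405.
Q̄ = (S₀/π) × [bracket] = (1361/π) × 0.457405 = 198.16 W/m².
Ratio Q̄_A / Q̄_B = 150.84 / 198.16 = 0.7612.

Q̄_A / Q̄_B ≈ 0.761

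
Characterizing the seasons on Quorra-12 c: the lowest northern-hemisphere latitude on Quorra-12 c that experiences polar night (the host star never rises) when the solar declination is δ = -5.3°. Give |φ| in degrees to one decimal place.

Polar night requires cos H₀ = −tan φ tan δ ≥ 1, i.e. tan φ tan δ ≤ −1.
The boundary is |tan φ| · |tan δ| = 1, so |φ| = 90° − |δ| = 90° − 5.3° = 84.7° in the northern hemisphere.

|φ| = 84.7°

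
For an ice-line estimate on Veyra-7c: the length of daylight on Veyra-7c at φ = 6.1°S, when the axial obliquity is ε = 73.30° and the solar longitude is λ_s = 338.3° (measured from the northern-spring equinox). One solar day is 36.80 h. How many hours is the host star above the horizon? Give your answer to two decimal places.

Solar declination: sin δ = sin ε · sin λ_s = sin 73.30° × sin 338.3° = -0.35415, so δ = -20.741°.
cos H₀ = −tan φ · tan δ = −tan(-6.1°) × tan(-20.741°) = -0.0405, so H₀ = 1.6113 rad = 92.32°.
Daylight = 2H₀/(2π) × 36.80 h = (1.6113/π) × 36.80 = 18.87 h.

18.87 h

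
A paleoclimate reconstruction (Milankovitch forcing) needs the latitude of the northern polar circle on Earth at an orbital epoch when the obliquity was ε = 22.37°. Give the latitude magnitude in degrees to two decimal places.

67.63°

The polar circle is the lowest latitude that experiences at least one full rotation of continuous daylight at the northern-summer solstice; it lies at |ϕ| = 90° − ε = 90° − 22.37° = 67.63°.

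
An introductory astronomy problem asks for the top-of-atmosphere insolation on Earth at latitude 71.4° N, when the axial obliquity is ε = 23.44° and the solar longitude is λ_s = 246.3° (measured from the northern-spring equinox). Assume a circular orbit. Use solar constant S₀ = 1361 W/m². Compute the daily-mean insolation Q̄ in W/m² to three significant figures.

Q̄ ≈ 0.00 W/m²

Solar declination: sin δ = sin ε · sin λ_s = sin 23.44° × sin 246.3° = -0.36424, so δ = -21.361°.
cos H₀ = −tan(+71.4°) tan(-21.361°) = 1.1622 ≥ 1 ⇒ polar night, H₀ = 0 and Q̄ = 0.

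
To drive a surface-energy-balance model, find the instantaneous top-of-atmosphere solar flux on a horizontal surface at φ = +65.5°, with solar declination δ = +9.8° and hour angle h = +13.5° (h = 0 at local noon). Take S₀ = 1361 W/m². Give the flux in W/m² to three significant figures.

752 W/m²

cos θ_z = sin φ sin δ + cos φ cos δ cos h = 0.154884 + 0.397351 = 0.552235.
Flux = S₀ · cos θ_z = 1361 × 0.552235 = 751.6 W/m².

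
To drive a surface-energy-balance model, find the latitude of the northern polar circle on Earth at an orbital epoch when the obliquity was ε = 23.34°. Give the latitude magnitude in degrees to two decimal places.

66.66°

The polar circle is the lowest latitude that experiences at least one full rotation of continuous daylight at the northern-summer solstice; it lies at |ϕ| = 90° − ε = 90° − 23.34° = 66.66°.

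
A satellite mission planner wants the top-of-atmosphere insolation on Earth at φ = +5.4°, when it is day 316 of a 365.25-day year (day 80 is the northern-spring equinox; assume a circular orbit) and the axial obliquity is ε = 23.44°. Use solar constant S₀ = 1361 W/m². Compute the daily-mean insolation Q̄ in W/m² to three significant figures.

Q̄ ≈ 389 W/m²

Solar longitude: λ_s = 360° × (316 − 80)/365.25 = 232.608°.
sin δ = sin 23.44° × sin 232.608° = -0.31604, so δ = -18.424°.
cos H₀ = −tan(+5.4°) tan(-18.424°) = 0.0315, H₀ = 1.5393 rad.
Bracket: H₀ sin φ sin δ + cos φ cos δ sin H₀ = 1.5393×0.09411×-0.31604 + 0.99556×0.94875×0.99950 = -0.045783 + 0.944065 = 0.898282.
Q̄ = (S₀/π) × [bracket] = (1361/π) × 0.898282 = 389.2 W/m².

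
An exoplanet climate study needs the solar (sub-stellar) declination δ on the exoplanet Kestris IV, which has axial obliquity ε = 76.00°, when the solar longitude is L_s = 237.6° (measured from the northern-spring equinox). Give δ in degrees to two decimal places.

δ = -55.01°

sin δ = sin ε · sin L_s = sin 76.00° × sin 237.6° = -0.819248.
δ = arcsin(-0.819248) = -55.01°.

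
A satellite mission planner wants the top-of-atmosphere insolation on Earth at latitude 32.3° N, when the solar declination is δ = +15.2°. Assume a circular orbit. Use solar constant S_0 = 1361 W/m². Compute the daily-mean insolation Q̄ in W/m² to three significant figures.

cos h₀ = −tan(+32.3°) tan(+15.200°) = -0.1718, h₀ = 1.7434 rad.
Bracket: h₀ sin ϕ sin δ + cos ϕ cos δ sin h₀ = 1.7434×0.53435×0.26219 + 0.84526×0.96502×0.98514 = 0.244252 + 0.803572 = 1.047824.
Q̄ = (S_0/π) × [bracket] = (1361/π) × 1.047824 = 453.9 W/m².

Q̄ ≈ 454 W/m²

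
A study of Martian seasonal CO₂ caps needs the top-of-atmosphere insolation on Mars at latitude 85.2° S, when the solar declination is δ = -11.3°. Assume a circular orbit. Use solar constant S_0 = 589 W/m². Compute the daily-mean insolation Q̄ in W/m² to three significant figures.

cos h₀ = −tan(-85.2°) tan(-11.300°) = -2.3796 ≤ −1 ⇒ polar day, h₀ = π.
Bracket: h₀ sin ϕ sin δ + cos ϕ cos δ sin h₀ = 3.1416×-0.99649×-0.19595 + 0.08368×0.98061×0.00000 = 0.613436 + 0.000000 = 0.613436.
Q̄ = (S_0/π) × [bracket] = (589/π) × 0.613436 = 115.0 W/m².

Q̄ ≈ 115 W/m²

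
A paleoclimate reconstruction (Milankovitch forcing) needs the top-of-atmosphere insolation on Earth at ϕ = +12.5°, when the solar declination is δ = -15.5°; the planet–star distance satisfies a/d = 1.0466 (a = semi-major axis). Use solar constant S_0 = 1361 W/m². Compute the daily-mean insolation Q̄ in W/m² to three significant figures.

cos h₀ = −tan(+12.5°) tan(-15.500°) = 0.0615, h₀ = 1.5093 rad.
Bracket: h₀ sin ϕ sin δ + cos ϕ cos δ sin h₀ = 1.5093×0.21644×-0.26724 + 0.97630×0.96363×0.99811 = -0.087300 + 0.939014 = 0.851714.
Inverse-square distance factor (a/d)² = 1.0466² = 1.095372.
Q̄ = (S_0/π) × 1.095372 × [bracket] = (1361/π) × 1.095372 × 0.851714 = 404.2 W/m².

Q̄ ≈ 404 W/m²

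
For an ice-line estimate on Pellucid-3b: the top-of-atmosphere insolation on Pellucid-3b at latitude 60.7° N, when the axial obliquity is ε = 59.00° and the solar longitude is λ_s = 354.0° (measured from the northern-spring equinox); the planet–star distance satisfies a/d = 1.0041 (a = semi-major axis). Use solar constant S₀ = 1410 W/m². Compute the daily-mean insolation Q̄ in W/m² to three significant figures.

Q̄ ≈ 168 W/m²

Solar declination: sin δ = sin ε · sin λ_s = sin 59.00° × sin 354.0° = -0.08960, so δ = -5.141°.
cos H₀ = −tan(+60.7°) tan(-5.141°) = 0.1603, H₀ = 1.4098 rad.
Bracket: H₀ sin φ sin δ + cos φ cos δ sin H₀ = 1.4098×0.87207×-0.08960 + 0.48938×0.99598×0.98707 = -0.110158 + 0.481110 = 0.370952.
Inverse-square distance factor (a/d)² = 1.0041² = 1.008217.
Q̄ = (S₀/π) × 1.008217 × [bracket] = (1410/π) × 1.008217 × 0.370952 = 167.9 W/m².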